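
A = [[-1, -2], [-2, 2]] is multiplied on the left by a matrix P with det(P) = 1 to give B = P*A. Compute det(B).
-6

By the multiplicative property of determinants, det(B) = det(P*A) = det(P) * det(A) = det(A),
so the determinant is invariant under multiplication by any determinant-1 matrix; we just need det(A).

det(A) = (-1)(2) - (-2)(-2) = -2 - 4 = -6

Therefore det(B) = 1 * (-6) = -6.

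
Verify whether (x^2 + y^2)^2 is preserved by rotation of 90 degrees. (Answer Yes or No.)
Yes

Applying rotation by 90 degrees: x' = x*cos(90 degrees) - y*sin(90 degrees) = -y, y' = x*sin(90 degrees) + y*cos(90 degrees) = x

Substituting into (x^2 + y^2)^2:
((-y)^2 + (x)^2)^2
= x^4 + 2x^2y^2 + y^4 = (x^2 + y^2)^2

This equals the original expression (x^2 + y^2)^2, so it IS invariant.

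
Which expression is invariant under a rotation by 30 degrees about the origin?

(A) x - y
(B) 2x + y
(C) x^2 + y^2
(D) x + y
C

A rotation by 30 degrees sends (x, y) to (sqrt(3)x/2 - y/2, x/2 + sqrt(3)y/2).
Substitute the transformed coordinates into each option and compare with the original:
(A) x - y  ->  (sqrt(3)x/2 - y/2) - (x/2 + sqrt(3)y/2) = -x/2 + sqrt(3)x/2 - sqrt(3)y/2 - y/2   [differs from x - y: not invariant]
(B) 2x + y  ->  2(sqrt(3)x/2 - y/2) + (x/2 + sqrt(3)y/2) = x/2 + sqrt(3)x - y + sqrt(3)y/2   [differs from 2x + y: not invariant]
(C) x^2 + y^2  ->  (sqrt(3)x/2 - y/2)^2 + (x/2 + sqrt(3)y/2)^2 = x^2 + y^2   [equals x^2 + y^2: invariant]
(D) x + y  ->  (sqrt(3)x/2 - y/2) + (x/2 + sqrt(3)y/2) = x/2 + sqrt(3)x/2 - y/2 + sqrt(3)y/2   [differs from x + y: not invariant]

Only option (C), x^2 + y^2, is unchanged by the transformation.
Geometrically, x^2 + y^2 is the squared distance from the origin, which every rotation about the origin preserves.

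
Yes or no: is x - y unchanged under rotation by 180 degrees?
No

Applying rotation by 180 degrees: x' = x*cos(180 degrees) - y*sin(180 degrees) = -x, y' = x*sin(180 degrees) + y*cos(180 degrees) = -y

Substituting into x - y:
(-x) - (-y)
= -x + y

This differs from the original expression x - y, so it is NOT invariant.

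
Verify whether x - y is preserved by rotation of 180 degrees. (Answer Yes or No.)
No

Applying rotation by 180 degrees: x' = x*cos(180 degrees) - y*sin(180 degrees) = -x, y' = x*sin(180 degrees) + y*cos(180 degrees) = -y

Substituting into x - y:
(-x) - (-y)
= -x + y

This differs from the original expression x - y, so it is NOT invariant.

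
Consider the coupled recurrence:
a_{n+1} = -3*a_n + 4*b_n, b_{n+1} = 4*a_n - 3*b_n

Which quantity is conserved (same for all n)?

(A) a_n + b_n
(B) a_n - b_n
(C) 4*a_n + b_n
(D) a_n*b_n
A

Replace a_n by a_{n+1} = -3*a_n + 4*b_n and b_n by b_{n+1} = 4*a_n - 3*b_n in each option and simplify:
(A) a_n + b_n  ->  (-3*a_n + 4*b_n) + (4*a_n - 3*b_n) = a_n + b_n   [conserved]
(B) a_n - b_n  ->  (-3*a_n + 4*b_n) - (4*a_n - 3*b_n) = -7*a_n + 7*b_n   [not conserved]
(C) 4*a_n + b_n  ->  4*(-3*a_n + 4*b_n) + (4*a_n - 3*b_n) = -8*a_n + 13*b_n   [not conserved]
(D) a_n*b_n  ->  (-3*a_n + 4*b_n)*(4*a_n - 3*b_n) = -12*a_n^2 + 25*a_n*b_n - 12*b_n^2   [not conserved]

Only (A) a_n + b_n returns to itself after one step, so it is the conserved quantity.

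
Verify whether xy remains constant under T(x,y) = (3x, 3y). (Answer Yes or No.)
No

Substitute T(x,y) = (3x, 3y) into the expression and compare with the original.

Original: xy
After applying T: (3x)(3y) = 9xy

This differs from the original xy (difference: 8xy), so the expression is NOT invariant.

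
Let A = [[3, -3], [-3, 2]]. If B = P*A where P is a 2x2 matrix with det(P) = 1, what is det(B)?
-3

By the multiplicative property of determinants, det(B) = det(P*A) = det(P) * det(A) = det(A),
so the determinant is invariant under multiplication by any determinant-1 matrix; we just need det(A).

det(A) = (3)(2) - (-3)(-3) = 6 - 9 = -3

Therefore det(B) = 1 * (-3) = -3.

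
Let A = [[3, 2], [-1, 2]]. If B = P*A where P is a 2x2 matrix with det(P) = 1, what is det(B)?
8

By the multiplicative property of determinants, det(B) = det(P*A) = det(P) * det(A) = det(A),
so the determinant is invariant under multiplication by any determinant-1 matrix; we just need det(A).

det(A) = (3)(2) - (2)(-1) = 6 - (-2) = 8

Therefore det(B) = 1 * 8 = 8.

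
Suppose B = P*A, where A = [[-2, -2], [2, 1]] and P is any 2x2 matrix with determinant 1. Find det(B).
2

By the multiplicative property of determinants, det(B) = det(P*A) = det(P) * det(A) = det(A),
so the determinant is invariant under multiplication by any determinant-1 matrix; we just need det(A).

det(A) = (-2)(1) - (-2)(2) = -2 - (-4) = 2

Therefore det(B) = 1 * 2 = 2.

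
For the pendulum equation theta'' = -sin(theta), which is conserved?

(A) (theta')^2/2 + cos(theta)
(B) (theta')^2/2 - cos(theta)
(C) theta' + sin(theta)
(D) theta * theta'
B

A first integral I satisfies dI/dt = 0 along every solution. Differentiate each option and use the equation of motion:
(A) d/dt[(theta')^2/2 + cos(theta)] = theta' theta'' - sin(theta) theta' = -2 theta' sin(theta), not identically 0
(B) d/dt[(theta')^2/2 - cos(theta)] = theta' theta'' + sin(theta) theta' = theta'(-sin(theta)) + theta' sin(theta) = 0
(C) d/dt[theta' + sin(theta)] = theta'' + cos(theta) theta' = -sin(theta) + theta' cos(theta), not identically 0
(D) d/dt[theta * theta'] = (theta')^2 + theta theta'' = (theta')^2 - theta sin(theta), not identically 0

Only (B) has zero time-derivative. This is the total energy: kinetic (theta')^2/2 plus potential -cos(theta).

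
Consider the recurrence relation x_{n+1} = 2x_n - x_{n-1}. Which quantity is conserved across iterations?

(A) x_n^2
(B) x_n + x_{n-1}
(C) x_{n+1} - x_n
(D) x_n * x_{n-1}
C

For the recurrence x_{n+1} = 2x_n - x_{n-1}:

If x_{n+1} = 2x_n - x_{n-1}, then:
x_{n+1} - x_n = x_n - x_{n-1}
The first difference is constant throughout the sequence.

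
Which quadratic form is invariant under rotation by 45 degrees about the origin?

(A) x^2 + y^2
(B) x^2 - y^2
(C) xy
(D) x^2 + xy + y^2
A

Rotation by 45 degrees sends (x, y) to (sqrt(2)x/2 - sqrt(2)y/2, sqrt(2)x/2 + sqrt(2)y/2).
Substitute the transformed coordinates into each option and compare with the original:
(A) x^2 + y^2  ->  (sqrt(2)x/2 - sqrt(2)y/2)^2 + (sqrt(2)x/2 + sqrt(2)y/2)^2 = x^2 + y^2   [equals x^2 + y^2: invariant]
(B) x^2 - y^2  ->  (sqrt(2)x/2 - sqrt(2)y/2)^2 - (sqrt(2)x/2 + sqrt(2)y/2)^2 = -2xy   [differs from x^2 - y^2: not invariant]
(C) xy  ->  (sqrt(2)x/2 - sqrt(2)y/2)(sqrt(2)x/2 + sqrt(2)y/2) = x^2/2 - y^2/2   [differs from xy: not invariant]
(D) x^2 + xy + y^2  ->  (sqrt(2)x/2 - sqrt(2)y/2)^2 + (sqrt(2)x/2 - sqrt(2)y/2)(sqrt(2)x/2 + sqrt(2)y/2) + (sqrt(2)x/2 + sqrt(2)y/2)^2 = 3x^2/2 + y^2/2   [differs from x^2 + xy + y^2: not invariant]

Only option (A), x^2 + y^2, is unchanged by the transformation.
x^2 + y^2 is the squared distance from the origin, which rotations preserve.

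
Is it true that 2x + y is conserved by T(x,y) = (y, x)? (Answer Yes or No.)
No

Substitute T(x,y) = (y, x) into the expression and compare with the original.

Original: 2x + y
After applying T: 2(y) + (x) = x + 2y

This differs from the original 2x + y (difference: -x + y), so the expression is NOT invariant.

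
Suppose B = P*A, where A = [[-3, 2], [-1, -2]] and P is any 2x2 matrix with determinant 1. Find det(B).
8

By the multiplicative property of determinants, det(B) = det(P*A) = det(P) * det(A) = det(A),
so the determinant is invariant under multiplication by any determinant-1 matrix; we just need det(A).

det(A) = (-3)(-2) - (2)(-1) = 6 - (-2) = 8

Therefore det(B) = 1 * 8 = 8.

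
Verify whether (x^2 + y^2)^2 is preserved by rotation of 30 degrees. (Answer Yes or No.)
Yes

Applying rotation by 30 degrees: x' = x*cos(30 degrees) - y*sin(30 degrees) = sqrt(3)x/2 - y/2, y' = x*sin(30 degrees) + y*cos(30 degrees) = x/2 + sqrt(3)y/2

Substituting into (x^2 + y^2)^2:
((sqrt(3)x/2 - y/2)^2 + (x/2 + sqrt(3)y/2)^2)^2
= x^4 + 2x^2y^2 + y^4 = (x^2 + y^2)^2

This equals the original expression (x^2 + y^2)^2, so it IS invariant.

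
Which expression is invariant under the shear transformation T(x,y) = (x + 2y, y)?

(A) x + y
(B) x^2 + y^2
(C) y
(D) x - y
C

Under the shear T(x,y) = (x + 2y, y):
Substitute the transformed coordinates into each option and compare with the original:
(A) x + y  ->  (x + 2y) + (y) = x + 3y   [differs from x + y: not invariant]
(B) x^2 + y^2  ->  (x + 2y)^2 + (y)^2 = x^2 + 4xy + 5y^2   [differs from x^2 + y^2: not invariant]
(C) y  ->  (y) = y   [equals y: invariant]
(D) x - y  ->  (x + 2y) - (y) = x + y   [differs from x - y: not invariant]

Only option (C), y, is unchanged by the transformation.
A horizontal shear moves points parallel to the x-axis, so the y-coordinate (and any function of y alone) is unchanged.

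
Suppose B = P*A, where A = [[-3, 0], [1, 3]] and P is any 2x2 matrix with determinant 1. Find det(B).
-9

By the multiplicative property of determinants, det(B) = det(P*A) = det(P) * det(A) = det(A),
so the determinant is invariant under multiplication by any determinant-1 matrix; we just need det(A).

det(A) = (-3)(3) - (0)(1) = -9 - 0 = -9

Therefore det(B) = 1 * (-9) = -9.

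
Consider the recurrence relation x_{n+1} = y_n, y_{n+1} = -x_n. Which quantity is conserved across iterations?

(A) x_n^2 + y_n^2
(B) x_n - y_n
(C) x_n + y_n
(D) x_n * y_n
A

For the recurrence x_{n+1} = y_n, y_{n+1} = -x_n:

x_{n+1}^2 + y_{n+1}^2 = y_n^2 + (-x_n)^2 = x_n^2 + y_n^2
The sum of squares is conserved (like energy in a harmonic oscillator).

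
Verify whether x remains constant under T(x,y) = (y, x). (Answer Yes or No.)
No

Substitute T(x,y) = (y, x) into the expression and compare with the original.

Original: x
After applying T: (y) = y

This differs from the original x (difference: -x + y), so the expression is NOT invariant.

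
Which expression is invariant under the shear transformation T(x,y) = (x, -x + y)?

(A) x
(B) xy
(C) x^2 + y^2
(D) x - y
A

Under the shear T(x,y) = (x, -x + y):
Substitute the transformed coordinates into each option and compare with the original:
(A) x  ->  (x) = x   [equals x: invariant]
(B) xy  ->  (x)(-x + y) = -x^2 + xy   [differs from xy: not invariant]
(C) x^2 + y^2  ->  (x)^2 + (-x + y)^2 = 2x^2 - 2xy + y^2   [differs from x^2 + y^2: not invariant]
(D) x - y  ->  (x) - (-x + y) = 2x - y   [differs from x - y: not invariant]

Only option (A), x, is unchanged by the transformation.
A vertical shear moves points parallel to the y-axis, so the x-coordinate (and any function of x alone) is unchanged.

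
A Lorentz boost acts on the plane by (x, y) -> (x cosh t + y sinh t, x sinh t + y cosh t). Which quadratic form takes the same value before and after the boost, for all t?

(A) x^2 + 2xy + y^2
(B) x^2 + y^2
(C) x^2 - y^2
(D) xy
C

Write x' = x cosh t + y sinh t, y' = x sinh t + y cosh t and substitute into each option:
(A) x^2 + 2xy + y^2: (x' + y')^2 with x' + y' = (x + y)(cosh t + sinh t) = (x + y)e^t, so it becomes (x + y)^2 e^(2t)   [not invariant for t != 0]
(B) x^2 + y^2: (x cosh t + y sinh t)^2 + (x sinh t + y cosh t)^2 = (x^2 + y^2)(cosh^2 t + sinh^2 t) + 4xy sinh t cosh t = (x^2 + y^2) cosh 2t + 2xy sinh 2t   [not invariant for t != 0]
(C) x^2 - y^2: (x cosh t + y sinh t)^2 - (x sinh t + y cosh t)^2 = x^2(cosh^2 t - sinh^2 t) + 2xy(cosh t sinh t - sinh t cosh t) + y^2(sinh^2 t - cosh^2 t) = x^2 - y^2   [invariant, using cosh^2 t - sinh^2 t = 1]
(D) xy: (x cosh t + y sinh t)(x sinh t + y cosh t) = xy(cosh^2 t + sinh^2 t) + (x^2 + y^2) sinh t cosh t = xy cosh 2t + (x^2 + y^2)(sinh 2t)/2   [not invariant for t != 0]

Only (C) x^2 - y^2 is unchanged; it is the Minkowski form preserved by Lorentz boosts, just as x^2 + y^2 is preserved by ordinary rotations.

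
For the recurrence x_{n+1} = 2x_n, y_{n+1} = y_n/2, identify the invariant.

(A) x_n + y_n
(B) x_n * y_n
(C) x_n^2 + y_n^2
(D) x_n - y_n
B

For the recurrence x_{n+1} = 2x_n, y_{n+1} = y_n/2:

x_{n+1} * y_{n+1} = (2x_n) * (y_n/2) = x_n * y_n
The product is conserved.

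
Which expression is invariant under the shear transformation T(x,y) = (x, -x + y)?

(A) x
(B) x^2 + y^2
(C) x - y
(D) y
A

Under the shear T(x,y) = (x, -x + y):
Substitute the transformed coordinates into each option and compare with the original:
(A) x  ->  (x) = x   [equals x: invariant]
(B) x^2 + y^2  ->  (x)^2 + (-x + y)^2 = 2x^2 - 2xy + y^2   [differs from x^2 + y^2: not invariant]
(C) x - y  ->  (x) - (-x + y) = 2x - y   [differs from x - y: not invariant]
(D) y  ->  (-x + y) = -x + y   [differs from y: not invariant]

Only option (A), x, is unchanged by the transformation.
A vertical shear moves points parallel to the y-axis, so the x-coordinate (and any function of x alone) is unchanged.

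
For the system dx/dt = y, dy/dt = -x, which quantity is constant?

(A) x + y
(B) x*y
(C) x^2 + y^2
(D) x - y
C

A first integral I satisfies dI/dt = 0 along every solution. Differentiate each option and use the equation of motion:
(A) d/dt[x + y] = y + (-x) = y - x, not identically 0
(B) d/dt[x*y] = (dx/dt)y + x(dy/dt) = y^2 - x^2, not identically 0
(C) d/dt[x^2 + y^2] = 2x*dx/dt + 2y*dy/dt = 2x*y + 2y*(-x) = 0
(D) d/dt[x - y] = y - (-x) = x + y, not identically 0

Only (C) has zero time-derivative. So x^2 + y^2 (the squared radius; trajectories are circles) is the conserved quantity.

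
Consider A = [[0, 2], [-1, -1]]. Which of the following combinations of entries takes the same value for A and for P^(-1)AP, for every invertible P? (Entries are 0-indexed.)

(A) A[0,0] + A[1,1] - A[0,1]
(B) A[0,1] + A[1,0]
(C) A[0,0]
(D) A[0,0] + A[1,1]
D

A[0,0] + A[1,1] is the trace of A. By the cyclic property of the trace, tr(P^(-1)AP) = tr(APP^(-1)) = tr(A), so it is the same for every matrix similar to A.

The other combinations are not similarity invariants. For example, take P = [[1, 1], [1, 2]] (det P = 1), so P^(-1) = [[2, -1], [-1, 1]] and
B = P^(-1)AP = [[6, 11], [-4, -7]].
Evaluating each option on A and on B:
(A) A[0,0] + A[1,1] - A[0,1]: -3 for A, -12 for B -> changes
(B) A[0,1] + A[1,0]: 1 for A, 7 for B -> changes
(C) A[0,0]: 0 for A, 6 for B -> changes
(D) A[0,0] + A[1,1]: -1 for A, -1 for B -> unchanged

Only (D) A[0,0] + A[1,1] = -1 survives (and it does so for every P, not just this one), so it is the invariant.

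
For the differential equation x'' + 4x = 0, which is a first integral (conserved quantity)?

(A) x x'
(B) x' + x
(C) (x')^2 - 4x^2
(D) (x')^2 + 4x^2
D

A first integral I satisfies dI/dt = 0 along every solution. Differentiate each option and use the equation of motion:
(A) d/dt[x x'] = (x')^2 + x x'' = (x')^2 - 4x^2, not identically 0
(B) d/dt[x' + x] = x'' + x' = -4x + x', not identically 0
(C) d/dt[(x')^2 - 4x^2] = 2x'x'' - 8x x' = -16x x', not identically 0
(D) d/dt[(x')^2 + 4x^2] = 2x'x'' + 8x x' = 2x'(-4x) + 8x x' = 0

Only (D) has zero time-derivative. So the energy-like quantity (x')^2 + 4x^2 is the first integral.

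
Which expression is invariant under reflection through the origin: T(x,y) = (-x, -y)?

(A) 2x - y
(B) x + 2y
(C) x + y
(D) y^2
D

The map is reflection through the origin: T(x,y) = (-x, -y).
Substitute the transformed coordinates into each option and compare with the original:
(A) 2x - y  ->  2(-x) - (-y) = -2x + y   [differs from 2x - y: not invariant]
(B) x + 2y  ->  (-x) + 2(-y) = -x - 2y   [differs from x + 2y: not invariant]
(C) x + y  ->  (-x) + (-y) = -x - y   [differs from x + y: not invariant]
(D) y^2  ->  (-y)^2 = y^2   [equals y^2: invariant]

Only option (D), y^2, is unchanged by the transformation.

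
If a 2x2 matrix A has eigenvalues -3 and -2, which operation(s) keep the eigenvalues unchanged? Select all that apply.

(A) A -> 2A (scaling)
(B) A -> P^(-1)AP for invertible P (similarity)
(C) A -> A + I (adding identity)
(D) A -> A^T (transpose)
B and D

Eigenvalues are preserved by:
1. Similarity transformations: A -> P^(-1)AP (same characteristic polynomial)
2. Transpose: A^T has the same eigenvalues as A

Eigenvalues are NOT preserved by:
- Adding identity: eigenvalues become -3+1, -2+1
- Scaling: eigenvalues become -6, -4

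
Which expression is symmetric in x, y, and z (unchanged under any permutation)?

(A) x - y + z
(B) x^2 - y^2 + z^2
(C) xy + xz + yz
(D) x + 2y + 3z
C

A symmetric expression is unchanged when the variables are permuted; here the transformation to test is the swap (x, y) -> (y, x).
A symmetric expression must survive every permutation; the single swap x <-> y already eliminates the distractors, and the keyed expression is also unchanged by x <-> z and y <-> z (each variable enters it in exactly the same way).
Substitute the transformed coordinates into each option and compare with the original:
(A) x - y + z  ->  (y) - (x) + z = -x + y + z   [differs from x - y + z: not invariant]
(B) x^2 - y^2 + z^2  ->  (y)^2 - (x)^2 + z^2 = -x^2 + y^2 + z^2   [differs from x^2 - y^2 + z^2: not invariant]
(C) xy + xz + yz  ->  (y)(x) + (y)z + (x)z = xy + xz + yz   [equals xy + xz + yz: invariant]
(D) x + 2y + 3z  ->  (y) + 2(x) + 3z = 2x + y + 3z   [differs from x + 2y + 3z: not invariant]

Only option (C), xy + xz + yz, is unchanged by the transformation.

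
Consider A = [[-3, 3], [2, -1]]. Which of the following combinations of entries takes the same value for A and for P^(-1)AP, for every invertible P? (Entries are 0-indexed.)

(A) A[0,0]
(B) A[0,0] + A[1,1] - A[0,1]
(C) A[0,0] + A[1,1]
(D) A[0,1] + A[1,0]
C

A[0,0] + A[1,1] is the trace of A. By the cyclic property of the trace, tr(P^(-1)AP) = tr(APP^(-1)) = tr(A), so it is the same for every matrix similar to A.

The other combinations are not similarity invariants. For example, take P = [[1, 1], [1, 2]] (det P = 1), so P^(-1) = [[2, -1], [-1, 1]] and
B = P^(-1)AP = [[-1, 6], [1, -3]].
Evaluating each option on A and on B:
(A) A[0,0]: -3 for A, -1 for B -> changes
(B) A[0,0] + A[1,1] - A[0,1]: -7 for A, -10 for B -> changes
(C) A[0,0] + A[1,1]: -4 for A, -4 for B -> unchanged
(D) A[0,1] + A[1,0]: 5 for A, 7 for B -> changes

Only (C) A[0,0] + A[1,1] = -4 survives (and it does so for every P, not just this one), so it is the invariant.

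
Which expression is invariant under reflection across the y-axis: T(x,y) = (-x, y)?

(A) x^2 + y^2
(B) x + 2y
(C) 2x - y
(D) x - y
A

The map is reflection across the y-axis: T(x,y) = (-x, y).
Substitute the transformed coordinates into each option and compare with the original:
(A) x^2 + y^2  ->  (-x)^2 + (y)^2 = x^2 + y^2   [equals x^2 + y^2: invariant]
(B) x + 2y  ->  (-x) + 2(y) = -x + 2y   [differs from x + 2y: not invariant]
(C) 2x - y  ->  2(-x) - (y) = -2x - y   [differs from 2x - y: not invariant]
(D) x - y  ->  (-x) - (y) = -x - y   [differs from x - y: not invariant]

Only option (A), x^2 + y^2, is unchanged by the transformation.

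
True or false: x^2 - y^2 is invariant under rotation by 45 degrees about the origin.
False

Applying rotation by 45 degrees: x' = x*cos(45 degrees) - y*sin(45 degrees) = sqrt(2)x/2 - sqrt(2)y/2, y' = x*sin(45 degrees) + y*cos(45 degrees) = sqrt(2)x/2 + sqrt(2)y/2

Substituting into x^2 - y^2:
(sqrt(2)x/2 - sqrt(2)y/2)^2 - (sqrt(2)x/2 + sqrt(2)y/2)^2
= -2xy

This differs from the original expression x^2 - y^2, so it is NOT invariant.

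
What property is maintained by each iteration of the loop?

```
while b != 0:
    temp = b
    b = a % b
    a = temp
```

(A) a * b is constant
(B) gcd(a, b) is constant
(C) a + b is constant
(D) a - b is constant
B

A loop invariant must hold before the first iteration and be re-established by every execution of the body.

(B) gcd(a, b) is constant: One iteration replaces (a, b) by (b, a mod b). Since a mod b = a - q*b for an integer q, any common divisor of a and b divides b and a mod b, and conversely; hence gcd(b, a mod b) = gcd(a, b). For instance (13, 7) -> (7, 6) keeps gcd = 1. At exit b = 0 and a = gcd of the original inputs.

The other options fail:
(A) a * b is constant: e.g. (a, b) = (13, 7) -> (7, 6): the product goes from 91 to 42.
(C) a + b is constant: e.g. (a, b) = (13, 7) -> (7, 6): the sum goes from 20 to 13.
(D) a - b is constant: e.g. (a, b) = (13, 7) -> (7, 6): the difference goes from 6 to 1.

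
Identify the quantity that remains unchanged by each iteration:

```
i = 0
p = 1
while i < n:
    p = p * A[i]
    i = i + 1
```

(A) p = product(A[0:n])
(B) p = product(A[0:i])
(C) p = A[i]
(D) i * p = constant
B

A loop invariant must hold before the first iteration and be re-established by every execution of the body.

(B) p = product(A[0:i]): Initially i = 0 and p = 1 = product of the empty slice A[0:0]. If p = product(A[0:i]) holds at the top of an iteration, the body sets p to product(A[0:i]) * A[i] = product(A[0:i+1]) and then i to i+1, so the property is restored. At exit i = n, giving p = product(A[0:n]).

The other options fail:
(A) p = product(A[0:n]): false before the loop (p = 1, not the full product) -- it only becomes true at exit.
(C) p = A[i]: after the first iteration p = A[0] but i = 1; in general p is a product of several elements, not a single one.
(D) i * p = constant: initially i * p = 0, but after one iteration it is 1 * A[0], which is nonzero in general.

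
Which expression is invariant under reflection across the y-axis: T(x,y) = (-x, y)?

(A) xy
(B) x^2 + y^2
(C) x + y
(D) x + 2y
B

The map is reflection across the y-axis: T(x,y) = (-x, y).
Substitute the transformed coordinates into each option and compare with the original:
(A) xy  ->  (-x)(y) = -xy   [differs from xy: not invariant]
(B) x^2 + y^2  ->  (-x)^2 + (y)^2 = x^2 + y^2   [equals x^2 + y^2: invariant]
(C) x + y  ->  (-x) + (y) = -x + y   [differs from x + y: not invariant]
(D) x + 2y  ->  (-x) + 2(y) = -x + 2y   [differs from x + 2y: not invariant]

Only option (B), x^2 + y^2, is unchanged by the transformation.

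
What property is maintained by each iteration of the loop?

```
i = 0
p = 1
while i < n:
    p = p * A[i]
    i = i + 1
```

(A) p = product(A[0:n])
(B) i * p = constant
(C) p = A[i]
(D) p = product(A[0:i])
D

A loop invariant must hold before the first iteration and be re-established by every execution of the body.

(D) p = product(A[0:i]): Initially i = 0 and p = 1 = product of the empty slice A[0:0]. If p = product(A[0:i]) holds at the top of an iteration, the body sets p to product(A[0:i]) * A[i] = product(A[0:i+1]) and then i to i+1, so the property is restored. At exit i = n, giving p = product(A[0:n]).

The other options fail:
(A) p = product(A[0:n]): false before the loop (p = 1, not the full product) -- it only becomes true at exit.
(B) i * p = constant: initially i * p = 0, but after one iteration it is 1 * A[0], which is nonzero in general.
(C) p = A[i]: after the first iteration p = A[0] but i = 1; in general p is a product of several elements, not a single one.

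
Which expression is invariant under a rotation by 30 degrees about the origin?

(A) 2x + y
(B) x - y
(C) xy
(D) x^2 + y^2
D

A rotation by 30 degrees sends (x, y) to (sqrt(3)x/2 - y/2, x/2 + sqrt(3)y/2).
Substitute the transformed coordinates into each option and compare with the original:
(A) 2x + y  ->  2(sqrt(3)x/2 - y/2) + (x/2 + sqrt(3)y/2) = x/2 + sqrt(3)x - y + sqrt(3)y/2   [differs from 2x + y: not invariant]
(B) x - y  ->  (sqrt(3)x/2 - y/2) - (x/2 + sqrt(3)y/2) = -x/2 + sqrt(3)x/2 - sqrt(3)y/2 - y/2   [differs from x - y: not invariant]
(C) xy  ->  (sqrt(3)x/2 - y/2)(x/2 + sqrt(3)y/2) = sqrt(3)x^2/4 + xy/2 - sqrt(3)y^2/4   [differs from xy: not invariant]
(D) x^2 + y^2  ->  (sqrt(3)x/2 - y/2)^2 + (x/2 + sqrt(3)y/2)^2 = x^2 + y^2   [equals x^2 + y^2: invariant]

Only option (D), x^2 + y^2, is unchanged by the transformation.
Geometrically, x^2 + y^2 is the squared distance from the origin, which every rotation about the origin preserves.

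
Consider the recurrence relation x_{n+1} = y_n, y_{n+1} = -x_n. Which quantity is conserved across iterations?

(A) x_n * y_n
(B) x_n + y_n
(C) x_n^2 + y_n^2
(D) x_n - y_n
C

For the recurrence x_{n+1} = y_n, y_{n+1} = -x_n:

x_{n+1}^2 + y_{n+1}^2 = y_n^2 + (-x_n)^2 = x_n^2 + y_n^2
The sum of squares is conserved (like energy in a harmonic oscillator).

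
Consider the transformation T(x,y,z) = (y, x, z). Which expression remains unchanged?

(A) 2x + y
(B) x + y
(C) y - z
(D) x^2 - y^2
B

Apply T(x,y,z) = (y, x, z) to each option, i.e. replace (x, y, z) by the transformed coordinates.
Substitute the transformed coordinates into each option and compare with the original:
(A) 2x + y  ->  2(y) + (x) = x + 2y   [differs from 2x + y: not invariant]
(B) x + y  ->  (y) + (x) = x + y   [equals x + y: invariant]
(C) y - z  ->  (x) - (z) = x - z   [differs from y - z: not invariant]
(D) x^2 - y^2  ->  (y)^2 - (x)^2 = -x^2 + y^2   [differs from x^2 - y^2: not invariant]

Only option (B), x + y, is unchanged by the transformation.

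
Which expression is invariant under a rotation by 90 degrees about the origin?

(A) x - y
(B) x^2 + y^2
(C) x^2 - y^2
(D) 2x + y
B

A rotation by 90 degrees sends (x, y) to (-y, x).
Substitute the transformed coordinates into each option and compare with the original:
(A) x - y  ->  (-y) - (x) = -x - y   [differs from x - y: not invariant]
(B) x^2 + y^2  ->  (-y)^2 + (x)^2 = x^2 + y^2   [equals x^2 + y^2: invariant]
(C) x^2 - y^2  ->  (-y)^2 - (x)^2 = -x^2 + y^2   [differs from x^2 - y^2: not invariant]
(D) 2x + y  ->  2(-y) + (x) = x - 2y   [differs from 2x + y: not invariant]

Only option (B), x^2 + y^2, is unchanged by the transformation.
Geometrically, x^2 + y^2 is the squared distance from the origin, which every rotation about the origin preserves.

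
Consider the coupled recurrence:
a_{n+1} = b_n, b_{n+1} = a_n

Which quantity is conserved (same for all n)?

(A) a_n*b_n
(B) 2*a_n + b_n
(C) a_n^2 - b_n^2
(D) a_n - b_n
A

Replace a_n by a_{n+1} = b_n and b_n by b_{n+1} = a_n in each option and simplify:
(A) a_n*b_n  ->  (b_n)*(a_n) = a_n*b_n   [conserved]
(B) 2*a_n + b_n  ->  2*(b_n) + (a_n) = a_n + 2*b_n   [not conserved]
(C) a_n^2 - b_n^2  ->  (b_n)^2 - (a_n)^2 = -a_n^2 + b_n^2   [not conserved]
(D) a_n - b_n  ->  (b_n) - (a_n) = -a_n + b_n   [not conserved]

Only (A) a_n*b_n returns to itself after one step, so it is the conserved quantity.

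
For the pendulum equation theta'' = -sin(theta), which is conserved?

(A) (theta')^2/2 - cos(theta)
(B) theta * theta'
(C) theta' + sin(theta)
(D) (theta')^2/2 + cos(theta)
A

A first integral I satisfies dI/dt = 0 along every solution. Differentiate each option and use the equation of motion:
(A) d/dt[(theta')^2/2 - cos(theta)] = theta' theta'' + sin(theta) theta' = theta'(-sin(theta)) + theta' sin(theta) = 0
(B) d/dt[theta * theta'] = (theta')^2 + theta theta'' = (theta')^2 - theta sin(theta), not identically 0
(C) d/dt[theta' + sin(theta)] = theta'' + cos(theta) theta' = -sin(theta) + theta' cos(theta), not identically 0
(D) d/dt[(theta')^2/2 + cos(theta)] = theta' theta'' - sin(theta) theta' = -2 theta' sin(theta), not identically 0

Only (A) has zero time-derivative. This is the total energy: kinetic (theta')^2/2 plus potential -cos(theta).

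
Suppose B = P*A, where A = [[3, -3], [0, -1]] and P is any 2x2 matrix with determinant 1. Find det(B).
-3

By the multiplicative property of determinants, det(B) = det(P*A) = det(P) * det(A) = det(A),
so the determinant is invariant under multiplication by any determinant-1 matrix; we just need det(A).

det(A) = (3)(-1) - (-3)(0) = -3 - 0 = -3

Therefore det(B) = 1 * (-3) = -3.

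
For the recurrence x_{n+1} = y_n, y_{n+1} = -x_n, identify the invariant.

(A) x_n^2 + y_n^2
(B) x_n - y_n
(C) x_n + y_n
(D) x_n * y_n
A

For the recurrence x_{n+1} = y_n, y_{n+1} = -x_n:

x_{n+1}^2 + y_{n+1}^2 = y_n^2 + (-x_n)^2 = x_n^2 + y_n^2
The sum of squares is conserved (like energy in a harmonic oscillator).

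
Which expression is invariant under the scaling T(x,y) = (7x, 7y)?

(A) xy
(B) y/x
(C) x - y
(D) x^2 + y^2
B

Under the uniform scaling T(x,y) = (7x, 7y):
Substitute the transformed coordinates into each option and compare with the original:
(A) xy  ->  (7x)(7y) = 49xy   [differs from xy: not invariant]
(B) y/x  ->  (7y)/(7x) = y/x   [equals y/x: invariant]
(C) x - y  ->  (7x) - (7y) = 7x - 7y   [differs from x - y: not invariant]
(D) x^2 + y^2  ->  (7x)^2 + (7y)^2 = 49x^2 + 49y^2   [differs from x^2 + y^2: not invariant]

Only option (B), y/x, is unchanged by the transformation.
The common factor 7 cancels in a ratio of coordinates, while sums, products and sums of squares pick up factors of 7 or 49.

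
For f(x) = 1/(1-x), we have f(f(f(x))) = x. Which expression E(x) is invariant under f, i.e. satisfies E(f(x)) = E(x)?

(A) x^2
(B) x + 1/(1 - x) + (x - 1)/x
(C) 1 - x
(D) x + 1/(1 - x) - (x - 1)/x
B

Replace x by f(x) = 1/(1 - x) in each option and simplify. As a quick numerical cross-check, also compare E(5) with E(f(5)) = E(-1/4).

(A) x^2  ->  (1/(1 - x))^2 = (x - 1)^(-2); check: E(5) = 25 but E(-1/4) = 1/16.   [not invariant]
(B) x + 1/(1 - x) + (x - 1)/x  ->  (1/(1 - x)) + 1/(1 - (1/(1 - x))) + ((1/(1 - x)) - 1)/(1/(1 - x)), which simplifies back to x + 1/(1 - x) + (x - 1)/x; check: E(5) = 111/20, E(-1/4) = 111/20.   [invariant]
(C) 1 - x  ->  1 - (1/(1 - x)) = x/(x - 1); check: E(5) = -4 but E(-1/4) = 5/4.   [not invariant]
(D) x + 1/(1 - x) - (x - 1)/x  ->  (1/(1 - x)) + 1/(1 - (1/(1 - x))) - ((1/(1 - x)) - 1)/(1/(1 - x)) = (x^2(1 - x) - x + (x - 1)^2)/(x(x - 1)); check: E(5) = 79/20 but E(-1/4) = -89/20.   [not invariant]

Only (B) is unchanged. Indeed f(f(x)) = 1/(1 - 1/(1-x)) = (1-x)/(-x) = (x-1)/x, so E(x) = x + f(x) + f(f(x)) is the sum over the whole 3-cycle; applying f just permutes the three terms cyclically (x -> f(x) -> f(f(x)) -> x), leaving the sum unchanged.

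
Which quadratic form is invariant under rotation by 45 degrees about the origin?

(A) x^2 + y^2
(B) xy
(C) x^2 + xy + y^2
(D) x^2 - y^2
A

Rotation by 45 degrees sends (x, y) to (sqrt(2)x/2 - sqrt(2)y/2, sqrt(2)x/2 + sqrt(2)y/2).
Substitute the transformed coordinates into each option and compare with the original:
(A) x^2 + y^2  ->  (sqrt(2)x/2 - sqrt(2)y/2)^2 + (sqrt(2)x/2 + sqrt(2)y/2)^2 = x^2 + y^2   [equals x^2 + y^2: invariant]
(B) xy  ->  (sqrt(2)x/2 - sqrt(2)y/2)(sqrt(2)x/2 + sqrt(2)y/2) = x^2/2 - y^2/2   [differs from xy: not invariant]
(C) x^2 + xy + y^2  ->  (sqrt(2)x/2 - sqrt(2)y/2)^2 + (sqrt(2)x/2 - sqrt(2)y/2)(sqrt(2)x/2 + sqrt(2)y/2) + (sqrt(2)x/2 + sqrt(2)y/2)^2 = 3x^2/2 + y^2/2   [differs from x^2 + xy + y^2: not invariant]
(D) x^2 - y^2  ->  (sqrt(2)x/2 - sqrt(2)y/2)^2 - (sqrt(2)x/2 + sqrt(2)y/2)^2 = -2xy   [differs from x^2 - y^2: not invariant]

Only option (A), x^2 + y^2, is unchanged by the transformation.
x^2 + y^2 is the squared distance from the origin, which rotations preserve.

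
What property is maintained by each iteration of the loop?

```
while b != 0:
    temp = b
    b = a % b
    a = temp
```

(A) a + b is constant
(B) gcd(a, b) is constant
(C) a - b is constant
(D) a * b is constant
B

A loop invariant must hold before the first iteration and be re-established by every execution of the body.

(B) gcd(a, b) is constant: One iteration replaces (a, b) by (b, a mod b). Since a mod b = a - q*b for an integer q, any common divisor of a and b divides b and a mod b, and conversely; hence gcd(b, a mod b) = gcd(a, b). For instance (28, 9) -> (9, 1) keeps gcd = 1. At exit b = 0 and a = gcd of the original inputs.

The other options fail:
(A) a + b is constant: e.g. (a, b) = (28, 9) -> (9, 1): the sum goes from 37 to 10.
(C) a - b is constant: e.g. (a, b) = (28, 9) -> (9, 1): the difference goes from 19 to 8.
(D) a * b is constant: e.g. (a, b) = (28, 9) -> (9, 1): the product goes from 252 to 9.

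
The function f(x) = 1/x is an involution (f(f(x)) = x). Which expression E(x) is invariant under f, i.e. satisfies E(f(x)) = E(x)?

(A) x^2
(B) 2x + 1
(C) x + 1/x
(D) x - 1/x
C

Replace x by f(x) = 1/x in each option and simplify. As a quick numerical cross-check, also compare E(4) with E(f(4)) = E(1/4).

(A) x^2  ->  (1/x)^2 = x^(-2); check: E(4) = 16 but E(1/4) = 1/16.   [not invariant]
(B) 2x + 1  ->  2(1/x) + 1 = (x + 2)/x; check: E(4) = 9 but E(1/4) = 3/2.   [not invariant]
(C) x + 1/x  ->  (1/x) + 1/(1/x), which simplifies back to x + 1/x; check: E(4) = 17/4, E(1/4) = 17/4.   [invariant]
(D) x - 1/x  ->  (1/x) - 1/(1/x) = -x + 1/x; check: E(4) = 15/4 but E(1/4) = -15/4.   [not invariant]

Only (C) is unchanged. E is symmetric under swapping x with f(x) = 1/x, which is exactly what an involution does.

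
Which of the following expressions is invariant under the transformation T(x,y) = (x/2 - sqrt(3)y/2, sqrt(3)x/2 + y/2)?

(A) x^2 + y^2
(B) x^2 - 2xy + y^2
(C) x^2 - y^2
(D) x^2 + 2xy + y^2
A

An expression E(x,y) is invariant under T if E(T(x,y)) = E(x,y). Here T(x,y) = (x/2 - sqrt(3)y/2, sqrt(3)x/2 + y/2).
Substitute the transformed coordinates into each option and compare with the original:
(A) x^2 + y^2  ->  (x/2 - sqrt(3)y/2)^2 + (sqrt(3)x/2 + y/2)^2 = x^2 + y^2   [equals x^2 + y^2: invariant]
(B) x^2 - 2xy + y^2  ->  (x/2 - sqrt(3)y/2)^2 - 2(x/2 - sqrt(3)y/2)(sqrt(3)x/2 + y/2) + (sqrt(3)x/2 + y/2)^2 = -sqrt(3)x^2/2 + x^2 + xy + sqrt(3)y^2/2 + y^2   [differs from x^2 - 2xy + y^2: not invariant]
(C) x^2 - y^2  ->  (x/2 - sqrt(3)y/2)^2 - (sqrt(3)x/2 + y/2)^2 = -x^2/2 - sqrt(3)xy + y^2/2   [differs from x^2 - y^2: not invariant]
(D) x^2 + 2xy + y^2  ->  (x/2 - sqrt(3)y/2)^2 + 2(x/2 - sqrt(3)y/2)(sqrt(3)x/2 + y/2) + (sqrt(3)x/2 + y/2)^2 = sqrt(3)x^2/2 + x^2 - xy - sqrt(3)y^2/2 + y^2   [differs from x^2 + 2xy + y^2: not invariant]

Only option (A), x^2 + y^2, is unchanged by the transformation.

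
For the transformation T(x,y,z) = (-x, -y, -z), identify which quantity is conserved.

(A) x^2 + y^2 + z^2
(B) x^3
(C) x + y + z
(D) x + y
A

Apply T(x,y,z) = (-x, -y, -z) to each option, i.e. replace (x, y, z) by the transformed coordinates.
Substitute the transformed coordinates into each option and compare with the original:
(A) x^2 + y^2 + z^2  ->  (-x)^2 + (-y)^2 + (-z)^2 = x^2 + y^2 + z^2   [equals x^2 + y^2 + z^2: invariant]
(B) x^3  ->  (-x)^3 = -x^3   [differs from x^3: not invariant]
(C) x + y + z  ->  (-x) + (-y) + (-z) = -x - y - z   [differs from x + y + z: not invariant]
(D) x + y  ->  (-x) + (-y) = -x - y   [differs from x + y: not invariant]

Only option (A), x^2 + y^2 + z^2, is unchanged by the transformation.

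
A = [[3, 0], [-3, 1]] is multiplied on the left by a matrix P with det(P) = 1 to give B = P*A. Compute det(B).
3

By the multiplicative property of determinants, det(B) = det(P*A) = det(P) * det(A) = det(A),
so the determinant is invariant under multiplication by any determinant-1 matrix; we just need det(A).

det(A) = (3)(1) - (0)(-3) = 3 - 0 = 3

Therefore det(B) = 1 * 3 = 3.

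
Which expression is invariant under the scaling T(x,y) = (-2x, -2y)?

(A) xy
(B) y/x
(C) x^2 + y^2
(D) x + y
B

Under the uniform scaling T(x,y) = (-2x, -2y):
Substitute the transformed coordinates into each option and compare with the original:
(A) xy  ->  (-2x)(-2y) = 4xy   [differs from xy: not invariant]
(B) y/x  ->  (-2y)/(-2x) = y/x   [equals y/x: invariant]
(C) x^2 + y^2  ->  (-2x)^2 + (-2y)^2 = 4x^2 + 4y^2   [differs from x^2 + y^2: not invariant]
(D) x + y  ->  (-2x) + (-2y) = -2x - 2y   [differs from x + y: not invariant]

Only option (B), y/x, is unchanged by the transformation.
The common factor -2 cancels in a ratio of coordinates, while sums, products and sums of squares pick up factors of -2 or 4.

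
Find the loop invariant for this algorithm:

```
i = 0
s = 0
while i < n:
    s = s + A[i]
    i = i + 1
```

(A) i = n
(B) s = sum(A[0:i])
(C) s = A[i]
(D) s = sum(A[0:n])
B

A loop invariant must hold before the first iteration and be re-established by every execution of the body.

(B) s = sum(A[0:i]): Initially i = 0 and s = 0 = sum of the empty slice A[0:0]. If s = sum(A[0:i]) holds at the top of an iteration, the body sets s to sum(A[0:i]) + A[i] = sum(A[0:i+1]) and then i to i+1, so s = sum(A[0:i]) holds again. At exit i = n, giving s = sum(A[0:n]).

The other options fail:
(A) i = n: false initially (i = 0); it is the exit condition, not an invariant.
(C) s = A[i]: after the first iteration s = A[0] but i = 1, so s = A[i] compares s with the wrong element (and fails in general).
(D) s = sum(A[0:n]): false before the loop (s = 0, not the full sum) -- it only becomes true at exit.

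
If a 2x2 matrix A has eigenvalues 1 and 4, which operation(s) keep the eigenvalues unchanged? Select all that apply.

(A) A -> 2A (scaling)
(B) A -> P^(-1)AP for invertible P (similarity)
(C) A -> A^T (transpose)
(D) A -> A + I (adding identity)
B and C

Eigenvalues are preserved by:
1. Similarity transformations: A -> P^(-1)AP (same characteristic polynomial)
2. Transpose: A^T has the same eigenvalues as A

Eigenvalues are NOT preserved by:
- Adding identity: eigenvalues become 1+1, 4+1
- Scaling: eigenvalues become 2, 8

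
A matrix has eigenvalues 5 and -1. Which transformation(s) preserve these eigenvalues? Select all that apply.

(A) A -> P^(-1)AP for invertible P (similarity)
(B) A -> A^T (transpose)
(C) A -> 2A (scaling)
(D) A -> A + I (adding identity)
A and B

Eigenvalues are preserved by:
1. Similarity transformations: A -> P^(-1)AP (same characteristic polynomial)
2. Transpose: A^T has the same eigenvalues as A

Eigenvalues are NOT preserved by:
- Adding identity: eigenvalues become 5+1, -1+1
- Scaling: eigenvalues become 10, -2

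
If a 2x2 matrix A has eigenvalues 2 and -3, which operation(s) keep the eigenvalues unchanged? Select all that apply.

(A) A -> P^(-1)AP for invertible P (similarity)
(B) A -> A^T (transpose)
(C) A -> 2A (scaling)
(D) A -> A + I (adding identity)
A and B

Eigenvalues are preserved by:
1. Similarity transformations: A -> P^(-1)AP (same characteristic polynomial)
2. Transpose: A^T has the same eigenvalues as A

Eigenvalues are NOT preserved by:
- Adding identity: eigenvalues become 2+1, -3+1
- Scaling: eigenvalues become 4, -6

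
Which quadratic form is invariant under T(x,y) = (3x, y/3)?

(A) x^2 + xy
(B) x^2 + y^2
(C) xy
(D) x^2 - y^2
C

T multiplies x by 3 and divides y by 3.
Substitute the transformed coordinates into each option and compare with the original:
(A) x^2 + xy  ->  (3x)^2 + (3x)(y/3) = 9x^2 + xy   [differs from x^2 + xy: not invariant]
(B) x^2 + y^2  ->  (3x)^2 + (y/3)^2 = 9x^2 + y^2/9   [differs from x^2 + y^2: not invariant]
(C) xy  ->  (3x)(y/3) = xy   [equals xy: invariant]
(D) x^2 - y^2  ->  (3x)^2 - (y/3)^2 = 9x^2 - y^2/9   [differs from x^2 - y^2: not invariant]

Only option (C), xy, is unchanged by the transformation.
The factors 3 and 1/3 cancel only in the pure product xy.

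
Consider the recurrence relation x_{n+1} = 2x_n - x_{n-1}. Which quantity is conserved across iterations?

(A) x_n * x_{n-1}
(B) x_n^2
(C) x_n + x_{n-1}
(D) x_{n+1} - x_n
D

For the recurrence x_{n+1} = 2x_n - x_{n-1}:

If x_{n+1} = 2x_n - x_{n-1}, then:
x_{n+1} - x_n = x_n - x_{n-1}
The first difference is constant throughout the sequence.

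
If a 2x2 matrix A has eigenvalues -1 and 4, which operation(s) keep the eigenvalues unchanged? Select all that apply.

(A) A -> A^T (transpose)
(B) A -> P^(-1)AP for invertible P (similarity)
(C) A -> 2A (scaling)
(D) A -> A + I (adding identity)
A and B

Eigenvalues are preserved by:
1. Similarity transformations: A -> P^(-1)AP (same characteristic polynomial)
2. Transpose: A^T has the same eigenvalues as A

Eigenvalues are NOT preserved by:
- Adding identity: eigenvalues become -1+1, 4+1
- Scaling: eigenvalues become -2, 8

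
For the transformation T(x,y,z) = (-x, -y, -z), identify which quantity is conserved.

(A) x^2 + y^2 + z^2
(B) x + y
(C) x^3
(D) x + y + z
A

Apply T(x,y,z) = (-x, -y, -z) to each option, i.e. replace (x, y, z) by the transformed coordinates.
Substitute the transformed coordinates into each option and compare with the original:
(A) x^2 + y^2 + z^2  ->  (-x)^2 + (-y)^2 + (-z)^2 = x^2 + y^2 + z^2   [equals x^2 + y^2 + z^2: invariant]
(B) x + y  ->  (-x) + (-y) = -x - y   [differs from x + y: not invariant]
(C) x^3  ->  (-x)^3 = -x^3   [differs from x^3: not invariant]
(D) x + y + z  ->  (-x) + (-y) + (-z) = -x - y - z   [differs from x + y + z: not invariant]

Only option (A), x^2 + y^2 + z^2, is unchanged by the transformation.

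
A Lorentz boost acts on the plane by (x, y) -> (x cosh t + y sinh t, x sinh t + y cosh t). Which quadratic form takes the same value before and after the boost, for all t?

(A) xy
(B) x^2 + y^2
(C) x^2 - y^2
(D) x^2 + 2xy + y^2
C

Write x' = x cosh t + y sinh t, y' = x sinh t + y cosh t and substitute into each option:
(A) xy: (x cosh t + y sinh t)(x sinh t + y cosh t) = xy(cosh^2 t + sinh^2 t) + (x^2 + y^2) sinh t cosh t = xy cosh 2t + (x^2 + y^2)(sinh 2t)/2   [not invariant for t != 0]
(B) x^2 + y^2: (x cosh t + y sinh t)^2 + (x sinh t + y cosh t)^2 = (x^2 + y^2)(cosh^2 t + sinh^2 t) + 4xy sinh t cosh t = (x^2 + y^2) cosh 2t + 2xy sinh 2t   [not invariant for t != 0]
(C) x^2 - y^2: (x cosh t + y sinh t)^2 - (x sinh t + y cosh t)^2 = x^2(cosh^2 t - sinh^2 t) + 2xy(cosh t sinh t - sinh t cosh t) + y^2(sinh^2 t - cosh^2 t) = x^2 - y^2   [invariant, using cosh^2 t - sinh^2 t = 1]
(D) x^2 + 2xy + y^2: (x' + y')^2 with x' + y' = (x + y)(cosh t + sinh t) = (x + y)e^t, so it becomes (x + y)^2 e^(2t)   [not invariant for t != 0]

Only (C) x^2 - y^2 is unchanged; it is the Minkowski form preserved by Lorentz boosts, just as x^2 + y^2 is preserved by ordinary rotations.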